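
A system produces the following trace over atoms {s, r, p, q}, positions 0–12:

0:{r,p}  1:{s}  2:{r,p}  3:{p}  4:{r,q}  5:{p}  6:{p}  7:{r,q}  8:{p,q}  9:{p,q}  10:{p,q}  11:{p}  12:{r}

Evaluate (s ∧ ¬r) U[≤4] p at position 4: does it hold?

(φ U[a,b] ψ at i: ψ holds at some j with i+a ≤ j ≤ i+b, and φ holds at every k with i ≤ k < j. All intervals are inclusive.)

Need some j in [4,8] with p, and (s ∧ ¬r) at every k in [4,j-1].
  j=4: p false.
  j=5: p holds, but (s ∧ ¬r) fails at k=4 → not this j.
  j=6: p holds, but (s ∧ ¬r) fails at k=4 → not this j.
  j=7: p false.
  j=8: p holds, but (s ∧ ¬r) fails at k=4 → not this j.
No j in the window works → until fails.

No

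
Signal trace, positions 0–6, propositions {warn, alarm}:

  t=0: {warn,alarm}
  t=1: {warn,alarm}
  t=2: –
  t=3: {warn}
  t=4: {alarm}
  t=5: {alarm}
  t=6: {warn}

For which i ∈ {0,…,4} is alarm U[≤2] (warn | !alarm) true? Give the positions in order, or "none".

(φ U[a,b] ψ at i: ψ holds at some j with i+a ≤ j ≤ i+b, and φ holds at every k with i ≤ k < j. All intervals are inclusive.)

Evaluate at each i in [0,4]:
  i=0: ✓ (rhs at j=0)
  i=1: ✓ (rhs at j=1)
  i=2: ✓ (rhs at j=2)
  i=3: ✓ (rhs at j=3)
  i=4: ✓ (rhs at j=6; lhs holds on [4,5])

0, 1, 2, 3, 4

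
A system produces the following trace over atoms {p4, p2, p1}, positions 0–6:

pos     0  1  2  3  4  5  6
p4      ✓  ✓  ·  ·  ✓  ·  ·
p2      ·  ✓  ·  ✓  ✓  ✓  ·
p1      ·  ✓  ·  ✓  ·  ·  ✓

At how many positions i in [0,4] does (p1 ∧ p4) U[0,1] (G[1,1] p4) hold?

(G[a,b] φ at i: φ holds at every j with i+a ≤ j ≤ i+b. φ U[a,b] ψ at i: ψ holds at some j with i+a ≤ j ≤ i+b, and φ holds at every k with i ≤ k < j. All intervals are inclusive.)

2

Evaluate at each i in [0,4]:
  i=0: ✓ (rhs at j=0)
  i=1: ✗ (no rhs in [1,2])
  i=2: ✗ (lhs fails at k=2 before rhs at j=3)
  i=3: ✓ (rhs at j=3)
  i=4: ✗ (no rhs in [4,5])
Positions where it holds: {0, 3} → 2.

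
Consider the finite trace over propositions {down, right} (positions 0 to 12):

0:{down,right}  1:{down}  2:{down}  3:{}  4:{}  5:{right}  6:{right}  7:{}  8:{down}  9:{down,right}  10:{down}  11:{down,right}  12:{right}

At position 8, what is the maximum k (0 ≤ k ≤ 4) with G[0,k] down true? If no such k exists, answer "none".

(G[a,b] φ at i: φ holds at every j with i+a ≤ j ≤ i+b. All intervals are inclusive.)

3

down must hold from j=8 onward; find where it first fails.
  j=8: holds
  j=9: holds
  j=10: holds
  j=11: holds
  j=12: fails
Holds on [8,11], so largest k = 3.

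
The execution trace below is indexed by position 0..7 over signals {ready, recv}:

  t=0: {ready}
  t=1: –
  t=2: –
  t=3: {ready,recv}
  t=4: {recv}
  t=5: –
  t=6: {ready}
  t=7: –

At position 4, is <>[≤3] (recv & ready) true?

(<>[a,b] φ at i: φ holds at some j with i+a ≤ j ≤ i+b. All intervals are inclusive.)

Does not hold

Check (recv & ready) at each j in [4,7]:
  j=4: false
  j=5: false
  j=6: false
  j=7: false
No position in the window satisfies it → formula fails.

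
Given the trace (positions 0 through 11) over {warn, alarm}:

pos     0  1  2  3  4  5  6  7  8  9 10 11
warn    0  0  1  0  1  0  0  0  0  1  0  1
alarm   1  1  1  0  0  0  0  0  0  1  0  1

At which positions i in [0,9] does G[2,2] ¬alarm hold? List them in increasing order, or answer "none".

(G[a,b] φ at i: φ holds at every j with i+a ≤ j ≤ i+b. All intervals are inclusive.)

1, 2, 3, 4, 5, 6, 8

Evaluate at each i in [0,9]:
  i=0: ✗ (fails at j=2)
  i=1: ✓ (all of [3,3])
  i=2: ✓ (all of [4,4])
  i=3: ✓ (all of [5,5])
  i=4: ✓ (all of [6,6])
  i=5: ✓ (all of [7,7])
  i=6: ✓ (all of [8,8])
  i=7: ✗ (fails at j=9)
  i=8: ✓ (all of [10,10])
  i=9: ✗ (fails at j=11)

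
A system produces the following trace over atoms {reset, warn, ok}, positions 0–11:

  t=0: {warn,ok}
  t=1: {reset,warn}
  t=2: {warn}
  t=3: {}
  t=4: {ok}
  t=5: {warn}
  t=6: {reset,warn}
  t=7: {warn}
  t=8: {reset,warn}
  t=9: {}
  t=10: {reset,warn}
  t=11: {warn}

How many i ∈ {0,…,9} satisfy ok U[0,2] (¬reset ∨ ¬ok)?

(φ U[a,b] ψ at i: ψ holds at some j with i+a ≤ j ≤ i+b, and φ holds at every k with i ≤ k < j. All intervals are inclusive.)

Evaluate at each i in [0,9]:
  i=0: ✓ (rhs at j=0)
  i=1: ✓ (rhs at j=1)
  i=2: ✓ (rhs at j=2)
  i=3: ✓ (rhs at j=3)
  i=4: ✓ (rhs at j=4)
  i=5: ✓ (rhs at j=5)
  i=6: ✓ (rhs at j=6)
  i=7: ✓ (rhs at j=7)
  i=8: ✓ (rhs at j=8)
  i=9: ✓ (rhs at j=9)
Positions where it holds: {0, 1, 2, 3, 4, 5, 6, 7, 8, 9} → 10.

10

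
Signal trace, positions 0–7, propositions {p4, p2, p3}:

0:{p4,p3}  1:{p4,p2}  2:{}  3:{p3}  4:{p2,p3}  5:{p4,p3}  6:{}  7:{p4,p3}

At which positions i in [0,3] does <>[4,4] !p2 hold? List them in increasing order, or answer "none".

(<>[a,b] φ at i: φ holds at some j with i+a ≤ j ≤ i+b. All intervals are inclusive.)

Evaluate at each i in [0,3]:
  i=0: ✗ (none in [4,4])
  i=1: ✓ (witness j=5)
  i=2: ✓ (witness j=6)
  i=3: ✓ (witness j=7)

1, 2, 3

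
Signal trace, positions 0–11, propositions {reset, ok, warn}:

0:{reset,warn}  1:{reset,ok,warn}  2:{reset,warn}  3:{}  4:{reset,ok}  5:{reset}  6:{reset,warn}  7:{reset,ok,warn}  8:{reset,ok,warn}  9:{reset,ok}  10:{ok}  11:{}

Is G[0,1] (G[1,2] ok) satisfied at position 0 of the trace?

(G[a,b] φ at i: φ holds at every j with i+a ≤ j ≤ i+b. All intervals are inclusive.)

Check G[1,2] ok at every j in [0,1]:
  j=0: fails at 2
  j=1: fails at 2
Fails at j=0 → formula fails.

False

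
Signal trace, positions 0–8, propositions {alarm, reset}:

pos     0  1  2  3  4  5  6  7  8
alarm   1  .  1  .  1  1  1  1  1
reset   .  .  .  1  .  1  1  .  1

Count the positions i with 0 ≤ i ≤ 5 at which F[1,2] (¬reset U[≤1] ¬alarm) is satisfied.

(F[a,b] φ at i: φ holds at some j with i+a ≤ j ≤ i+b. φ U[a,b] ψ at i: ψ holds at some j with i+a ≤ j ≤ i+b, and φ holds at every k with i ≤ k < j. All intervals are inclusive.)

3

Evaluate at each i in [0,5]:
  i=0: ✓ (witness j=1)
  i=1: ✓ (witness j=2)
  i=2: ✓ (witness j=3)
  i=3: ✗ (none in [4,5])
  i=4: ✗ (none in [5,6])
  i=5: ✗ (none in [6,7])
Positions where it holds: {0, 1, 2} → 3.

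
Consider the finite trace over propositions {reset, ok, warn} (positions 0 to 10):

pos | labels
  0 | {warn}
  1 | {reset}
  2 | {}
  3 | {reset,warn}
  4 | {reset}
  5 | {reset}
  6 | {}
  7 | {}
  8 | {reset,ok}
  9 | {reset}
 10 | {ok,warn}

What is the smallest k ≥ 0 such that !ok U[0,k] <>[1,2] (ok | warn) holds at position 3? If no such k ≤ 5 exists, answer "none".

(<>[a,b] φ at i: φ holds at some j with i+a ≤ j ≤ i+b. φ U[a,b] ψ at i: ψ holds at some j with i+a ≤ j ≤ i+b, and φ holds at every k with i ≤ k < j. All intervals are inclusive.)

3

Need earliest j ≥ 3 with <>[1,2] (ok | warn), and !ok at every k in [3,j-1].
  j=3: rhs fails.
  j=4: rhs fails.
  j=5: rhs fails.
  j=6: rhs holds; lhs holds on [3,5]. k = 3.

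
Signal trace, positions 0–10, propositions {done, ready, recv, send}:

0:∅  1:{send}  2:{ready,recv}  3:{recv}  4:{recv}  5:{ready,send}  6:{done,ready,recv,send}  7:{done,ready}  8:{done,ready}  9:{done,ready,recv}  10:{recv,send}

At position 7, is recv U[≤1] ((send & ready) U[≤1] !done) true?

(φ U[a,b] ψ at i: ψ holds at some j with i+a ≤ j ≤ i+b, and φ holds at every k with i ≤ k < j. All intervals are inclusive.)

Does not hold

Need some j in [7,8] with ((send & ready) U[≤1] !done), and recv at every k in [7,j-1].
  j=7: ((send & ready) U[≤1] !done) — fails.
  j=8: ((send & ready) U[≤1] !done) — fails.
No j in the window works → until fails.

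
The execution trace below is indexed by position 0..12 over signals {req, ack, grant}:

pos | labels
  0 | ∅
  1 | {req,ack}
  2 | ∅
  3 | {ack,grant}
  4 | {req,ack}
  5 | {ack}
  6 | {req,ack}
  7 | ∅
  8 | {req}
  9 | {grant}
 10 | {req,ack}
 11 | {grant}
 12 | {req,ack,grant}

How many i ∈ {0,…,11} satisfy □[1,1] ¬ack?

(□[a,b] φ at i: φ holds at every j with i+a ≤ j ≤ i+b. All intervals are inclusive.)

5

Evaluate at each i in [0,11]:
  i=0: ✗ (fails at j=1)
  i=1: ✓ (all of [2,2])
  i=2: ✗ (fails at j=3)
  i=3: ✗ (fails at j=4)
  i=4: ✗ (fails at j=5)
  i=5: ✗ (fails at j=6)
  i=6: ✓ (all of [7,7])
  i=7: ✓ (all of [8,8])
  i=8: ✓ (all of [9,9])
  i=9: ✗ (fails at j=10)
  i=10: ✓ (all of [11,11])
  i=11: ✗ (fails at j=12)
Positions where it holds: {1, 6, 7, 8, 10} → 5.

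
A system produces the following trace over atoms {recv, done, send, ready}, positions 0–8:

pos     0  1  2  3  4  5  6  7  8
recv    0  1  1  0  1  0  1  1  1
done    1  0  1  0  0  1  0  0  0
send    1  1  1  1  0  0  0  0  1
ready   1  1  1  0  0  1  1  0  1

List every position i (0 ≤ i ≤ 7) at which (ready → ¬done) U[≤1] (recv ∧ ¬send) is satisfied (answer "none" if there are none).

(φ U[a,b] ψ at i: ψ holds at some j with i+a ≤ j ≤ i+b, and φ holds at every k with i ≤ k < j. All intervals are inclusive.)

Evaluate at each i in [0,7]:
  i=0: ✗ (no rhs in [0,1])
  i=1: ✗ (no rhs in [1,2])
  i=2: ✗ (no rhs in [2,3])
  i=3: ✓ (rhs at j=4; lhs holds on [3,3])
  i=4: ✓ (rhs at j=4)
  i=5: ✗ (lhs fails at k=5 before rhs at j=6)
  i=6: ✓ (rhs at j=6)
  i=7: ✓ (rhs at j=7)

3, 4, 6, 7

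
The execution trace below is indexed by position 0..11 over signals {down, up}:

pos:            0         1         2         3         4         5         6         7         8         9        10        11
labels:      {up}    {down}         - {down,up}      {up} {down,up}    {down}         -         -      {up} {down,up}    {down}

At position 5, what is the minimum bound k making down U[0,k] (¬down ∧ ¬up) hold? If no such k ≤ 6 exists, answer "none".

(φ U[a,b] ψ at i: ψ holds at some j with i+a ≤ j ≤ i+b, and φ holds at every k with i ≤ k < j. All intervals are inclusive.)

2

Need earliest j ≥ 5 with (¬down ∧ ¬up), and down at every k in [5,j-1].
  j=5: rhs fails.
  j=6: rhs fails.
  j=7: rhs holds; lhs holds on [5,6]. k = 2.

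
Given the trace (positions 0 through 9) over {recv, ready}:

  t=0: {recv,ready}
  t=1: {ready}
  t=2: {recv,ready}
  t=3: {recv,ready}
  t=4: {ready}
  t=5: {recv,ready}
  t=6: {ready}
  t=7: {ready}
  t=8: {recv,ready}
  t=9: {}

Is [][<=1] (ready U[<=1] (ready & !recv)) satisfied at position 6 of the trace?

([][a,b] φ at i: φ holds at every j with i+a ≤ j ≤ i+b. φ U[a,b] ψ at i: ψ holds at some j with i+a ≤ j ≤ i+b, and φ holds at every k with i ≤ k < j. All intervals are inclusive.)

Holds

Check (ready U[<=1] (ready & !recv)) at every j in [6,7]:
  j=6: holds
  j=7: holds
All positions satisfy it → formula holds.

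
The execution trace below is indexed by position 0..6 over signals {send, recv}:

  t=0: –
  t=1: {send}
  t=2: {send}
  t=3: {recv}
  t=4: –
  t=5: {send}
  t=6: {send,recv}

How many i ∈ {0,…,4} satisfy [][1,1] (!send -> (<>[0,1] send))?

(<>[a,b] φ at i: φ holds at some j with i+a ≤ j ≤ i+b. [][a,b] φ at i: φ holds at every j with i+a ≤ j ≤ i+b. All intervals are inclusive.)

Evaluate at each i in [0,4]:
  i=0: ✓ (all of [1,1])
  i=1: ✓ (all of [2,2])
  i=2: ✗ (fails at j=3)
  i=3: ✓ (all of [4,4])
  i=4: ✓ (all of [5,5])
Positions where it holds: {0, 1, 3, 4} → 4.

4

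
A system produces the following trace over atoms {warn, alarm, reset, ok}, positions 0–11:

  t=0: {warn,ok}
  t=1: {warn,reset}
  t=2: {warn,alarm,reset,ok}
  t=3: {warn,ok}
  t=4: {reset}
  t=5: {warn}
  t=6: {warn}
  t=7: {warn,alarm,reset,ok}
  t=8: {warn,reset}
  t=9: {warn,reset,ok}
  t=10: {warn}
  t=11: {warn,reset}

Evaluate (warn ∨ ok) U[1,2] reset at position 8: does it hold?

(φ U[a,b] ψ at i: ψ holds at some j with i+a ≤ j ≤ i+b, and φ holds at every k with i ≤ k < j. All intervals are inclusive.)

Need some j in [9,10] with reset, and (warn ∨ ok) at every k in [8,j-1].
  j=9: reset holds; (warn ∨ ok) holds at every k in [8,8] → satisfied.

Holds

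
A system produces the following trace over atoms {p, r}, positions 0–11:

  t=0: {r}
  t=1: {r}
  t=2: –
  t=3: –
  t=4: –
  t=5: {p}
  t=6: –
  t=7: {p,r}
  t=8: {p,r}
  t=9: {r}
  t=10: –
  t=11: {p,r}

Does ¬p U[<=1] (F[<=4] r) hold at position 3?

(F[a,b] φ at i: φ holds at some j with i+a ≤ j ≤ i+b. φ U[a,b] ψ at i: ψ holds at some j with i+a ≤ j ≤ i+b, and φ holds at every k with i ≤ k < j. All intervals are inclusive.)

True

Need some j in [3,4] with F[<=4] r, and ¬p at every k in [3,j-1].
  j=3: F[<=4] r holds; no prefix to check → satisfied.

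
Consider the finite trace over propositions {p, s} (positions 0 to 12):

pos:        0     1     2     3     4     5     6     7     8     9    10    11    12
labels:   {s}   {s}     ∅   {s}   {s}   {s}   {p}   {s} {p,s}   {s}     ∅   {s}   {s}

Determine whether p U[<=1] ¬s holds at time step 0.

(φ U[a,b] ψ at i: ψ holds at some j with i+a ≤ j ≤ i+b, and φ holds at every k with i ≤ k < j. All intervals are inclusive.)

False

Need some j in [0,1] with ¬s, and p at every k in [0,j-1].
  j=0: ¬s false.
  j=1: ¬s false.
No j in the window works → until fails.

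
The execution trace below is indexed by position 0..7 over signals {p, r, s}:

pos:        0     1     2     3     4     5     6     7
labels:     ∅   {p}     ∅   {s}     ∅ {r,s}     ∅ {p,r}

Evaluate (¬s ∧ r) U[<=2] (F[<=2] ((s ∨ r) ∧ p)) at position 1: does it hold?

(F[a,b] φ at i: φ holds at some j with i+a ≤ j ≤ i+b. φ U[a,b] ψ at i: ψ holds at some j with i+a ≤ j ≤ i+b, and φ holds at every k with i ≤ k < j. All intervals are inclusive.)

Need some j in [1,3] with F[<=2] ((s ∨ r) ∧ p), and (¬s ∧ r) at every k in [1,j-1].
  j=1: F[<=2] ((s ∨ r) ∧ p) — fails (none in [1,3]).
  j=2: F[<=2] ((s ∨ r) ∧ p) — fails (none in [2,4]).
  j=3: F[<=2] ((s ∨ r) ∧ p) — fails (none in [3,5]).
No j in the window works → until fails.

No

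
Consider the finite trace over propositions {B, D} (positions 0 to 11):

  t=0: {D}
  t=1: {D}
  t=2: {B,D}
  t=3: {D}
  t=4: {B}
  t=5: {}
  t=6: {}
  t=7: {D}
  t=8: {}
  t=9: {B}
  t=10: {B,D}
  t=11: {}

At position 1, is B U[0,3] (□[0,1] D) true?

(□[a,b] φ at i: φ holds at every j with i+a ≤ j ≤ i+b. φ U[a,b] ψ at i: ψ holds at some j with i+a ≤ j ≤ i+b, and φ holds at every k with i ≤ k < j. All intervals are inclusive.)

Need some j in [1,4] with □[0,1] D, and B at every k in [1,j-1].
  j=1: □[0,1] D holds; no prefix to check → satisfied.

Holds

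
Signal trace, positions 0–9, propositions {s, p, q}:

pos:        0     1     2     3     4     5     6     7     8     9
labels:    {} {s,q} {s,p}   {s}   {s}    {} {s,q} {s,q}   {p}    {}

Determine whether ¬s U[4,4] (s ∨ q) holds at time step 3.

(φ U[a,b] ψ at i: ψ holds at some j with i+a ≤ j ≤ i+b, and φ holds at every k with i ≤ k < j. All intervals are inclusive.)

Need some j in [7,7] with (s ∨ q), and ¬s at every k in [3,j-1].
  j=7: (s ∨ q) holds, but ¬s fails at k=3 → not this j.
No j in the window works → until fails.

False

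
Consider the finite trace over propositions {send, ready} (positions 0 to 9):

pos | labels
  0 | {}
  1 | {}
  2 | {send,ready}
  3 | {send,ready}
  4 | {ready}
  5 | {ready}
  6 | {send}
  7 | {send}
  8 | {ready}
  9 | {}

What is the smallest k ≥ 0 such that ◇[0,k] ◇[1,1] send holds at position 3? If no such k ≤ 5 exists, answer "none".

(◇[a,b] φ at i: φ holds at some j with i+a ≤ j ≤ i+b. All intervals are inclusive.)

Scan j = 3,4,… for ◇[1,1] send:
  j=3: fails
  j=4: fails
  j=5: holds
First hit at j=5, so smallest k = 5-3 = 2.

2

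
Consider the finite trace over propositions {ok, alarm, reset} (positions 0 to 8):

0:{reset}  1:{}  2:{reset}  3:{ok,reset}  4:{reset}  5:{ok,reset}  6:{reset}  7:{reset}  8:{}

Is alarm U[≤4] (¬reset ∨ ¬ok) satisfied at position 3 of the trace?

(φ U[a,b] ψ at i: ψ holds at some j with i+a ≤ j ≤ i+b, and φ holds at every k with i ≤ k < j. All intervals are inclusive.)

False

Need some j in [3,7] with (¬reset ∨ ¬ok), and alarm at every k in [3,j-1].
  j=3: (¬reset ∨ ¬ok) false.
  j=4: (¬reset ∨ ¬ok) holds, but alarm fails at k=3 → not this j.
  j=5: (¬reset ∨ ¬ok) false.
  j=6: (¬reset ∨ ¬ok) holds, but alarm fails at k=3 → not this j.
  j=7: (¬reset ∨ ¬ok) holds, but alarm fails at k=3 → not this j.
No j in the window works → until fails.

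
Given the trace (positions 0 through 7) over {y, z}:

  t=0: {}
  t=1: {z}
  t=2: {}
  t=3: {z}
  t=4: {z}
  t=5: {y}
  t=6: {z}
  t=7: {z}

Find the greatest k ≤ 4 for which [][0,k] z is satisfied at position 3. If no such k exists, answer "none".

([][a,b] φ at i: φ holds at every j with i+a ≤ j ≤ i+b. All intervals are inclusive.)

z must hold from j=3 onward; find where it first fails.
  j=3: holds
  j=4: holds
  j=5: fails
Holds on [3,4], so largest k = 1.

1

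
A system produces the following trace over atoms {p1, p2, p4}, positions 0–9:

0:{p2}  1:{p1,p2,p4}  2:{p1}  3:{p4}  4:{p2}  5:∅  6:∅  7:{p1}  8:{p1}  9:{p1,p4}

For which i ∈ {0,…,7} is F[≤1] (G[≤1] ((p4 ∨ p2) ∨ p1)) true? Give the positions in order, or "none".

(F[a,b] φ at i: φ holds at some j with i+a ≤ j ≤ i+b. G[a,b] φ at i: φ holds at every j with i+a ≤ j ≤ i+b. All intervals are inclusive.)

Evaluate at each i in [0,7]:
  i=0: ✓ (witness j=0)
  i=1: ✓ (witness j=1)
  i=2: ✓ (witness j=2)
  i=3: ✓ (witness j=3)
  i=4: ✗ (none in [4,5])
  i=5: ✗ (none in [5,6])
  i=6: ✓ (witness j=7)
  i=7: ✓ (witness j=7)

0, 1, 2, 3, 6, 7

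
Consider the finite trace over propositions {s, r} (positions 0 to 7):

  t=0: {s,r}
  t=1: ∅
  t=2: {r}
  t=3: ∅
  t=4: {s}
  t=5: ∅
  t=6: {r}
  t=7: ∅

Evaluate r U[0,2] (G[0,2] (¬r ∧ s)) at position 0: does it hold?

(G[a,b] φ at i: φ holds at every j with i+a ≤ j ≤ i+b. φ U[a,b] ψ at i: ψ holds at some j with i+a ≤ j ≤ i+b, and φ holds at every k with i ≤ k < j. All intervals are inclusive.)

False

Need some j in [0,2] with G[0,2] (¬r ∧ s), and r at every k in [0,j-1].
  j=0: G[0,2] (¬r ∧ s) — fails at 0.
  j=1: G[0,2] (¬r ∧ s) — fails at 1.
  j=2: G[0,2] (¬r ∧ s) — fails at 2.
No j in the window works → until fails.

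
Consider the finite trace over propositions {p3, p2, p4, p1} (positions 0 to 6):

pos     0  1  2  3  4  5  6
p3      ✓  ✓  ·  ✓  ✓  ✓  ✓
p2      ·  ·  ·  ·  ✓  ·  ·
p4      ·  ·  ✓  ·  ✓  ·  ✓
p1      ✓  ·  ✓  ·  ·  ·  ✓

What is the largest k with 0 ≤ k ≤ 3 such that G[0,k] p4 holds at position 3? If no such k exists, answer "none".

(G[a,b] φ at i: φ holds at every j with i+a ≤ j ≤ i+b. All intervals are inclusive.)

none

p4 must hold from j=3 onward; find where it first fails.
  j=3: fails → no k works.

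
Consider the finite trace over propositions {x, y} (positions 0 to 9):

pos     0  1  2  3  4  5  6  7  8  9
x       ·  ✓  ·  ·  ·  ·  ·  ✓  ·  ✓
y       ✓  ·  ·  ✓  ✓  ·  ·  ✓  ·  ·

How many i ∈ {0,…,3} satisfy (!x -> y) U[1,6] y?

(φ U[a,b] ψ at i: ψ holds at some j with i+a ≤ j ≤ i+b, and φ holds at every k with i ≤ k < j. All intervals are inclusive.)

1

Evaluate at each i in [0,3]:
  i=0: ✗ (lhs fails at k=2 before rhs at j=3)
  i=1: ✗ (lhs fails at k=2 before rhs at j=3)
  i=2: ✗ (lhs fails at k=2 before rhs at j=3)
  i=3: ✓ (rhs at j=4; lhs holds on [3,3])
Positions where it holds: {3} → 1.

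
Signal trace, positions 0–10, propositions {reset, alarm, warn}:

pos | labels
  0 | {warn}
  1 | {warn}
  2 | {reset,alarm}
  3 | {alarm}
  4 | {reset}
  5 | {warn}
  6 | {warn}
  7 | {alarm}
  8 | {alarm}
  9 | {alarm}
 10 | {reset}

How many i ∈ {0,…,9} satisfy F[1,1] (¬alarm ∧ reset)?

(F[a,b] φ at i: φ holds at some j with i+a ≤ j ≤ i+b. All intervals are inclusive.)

Evaluate at each i in [0,9]:
  i=0: ✗ (none in [1,1])
  i=1: ✗ (none in [2,2])
  i=2: ✗ (none in [3,3])
  i=3: ✓ (witness j=4)
  i=4: ✗ (none in [5,5])
  i=5: ✗ (none in [6,6])
  i=6: ✗ (none in [7,7])
  i=7: ✗ (none in [8,8])
  i=8: ✗ (none in [9,9])
  i=9: ✓ (witness j=10)
Positions where it holds: {3, 9} → 2.

2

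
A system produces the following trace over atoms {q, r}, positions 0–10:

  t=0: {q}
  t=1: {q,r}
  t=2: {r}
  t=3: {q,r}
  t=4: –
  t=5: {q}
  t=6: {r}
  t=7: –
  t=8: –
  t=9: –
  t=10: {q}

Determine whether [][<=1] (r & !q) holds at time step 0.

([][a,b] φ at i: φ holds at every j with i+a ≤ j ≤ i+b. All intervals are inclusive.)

No

Check (r & !q) at every j in [0,1]:
  j=0: false
  j=1: false
Fails at j=0 → formula fails.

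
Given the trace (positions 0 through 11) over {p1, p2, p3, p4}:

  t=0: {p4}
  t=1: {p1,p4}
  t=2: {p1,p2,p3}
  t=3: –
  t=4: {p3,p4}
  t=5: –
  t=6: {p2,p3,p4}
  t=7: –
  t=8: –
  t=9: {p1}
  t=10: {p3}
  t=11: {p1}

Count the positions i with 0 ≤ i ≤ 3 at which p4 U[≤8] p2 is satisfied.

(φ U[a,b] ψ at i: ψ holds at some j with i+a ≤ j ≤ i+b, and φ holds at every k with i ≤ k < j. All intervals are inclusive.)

Evaluate at each i in [0,3]:
  i=0: ✓ (rhs at j=2; lhs holds on [0,1])
  i=1: ✓ (rhs at j=2; lhs holds on [1,1])
  i=2: ✓ (rhs at j=2)
  i=3: ✗ (lhs fails at k=3 before rhs at j=6)
Positions where it holds: {0, 1, 2} → 3.

3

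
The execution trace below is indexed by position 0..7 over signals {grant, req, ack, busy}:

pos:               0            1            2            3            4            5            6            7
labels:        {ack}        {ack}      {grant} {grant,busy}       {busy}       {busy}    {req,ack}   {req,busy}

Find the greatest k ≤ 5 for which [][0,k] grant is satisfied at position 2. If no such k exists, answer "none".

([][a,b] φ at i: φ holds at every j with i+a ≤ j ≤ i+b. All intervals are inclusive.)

grant must hold from j=2 onward; find where it first fails.
  j=2: holds
  j=3: holds
  j=4: fails
Holds on [2,3], so largest k = 1.

1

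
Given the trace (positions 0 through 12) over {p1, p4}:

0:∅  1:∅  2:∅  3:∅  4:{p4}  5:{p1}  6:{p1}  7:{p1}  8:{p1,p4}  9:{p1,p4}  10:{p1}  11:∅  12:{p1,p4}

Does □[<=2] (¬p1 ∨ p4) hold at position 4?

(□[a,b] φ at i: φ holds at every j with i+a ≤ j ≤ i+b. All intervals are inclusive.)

Check (¬p1 ∨ p4) at every j in [4,6]:
  j=4: true
  j=5: false
  j=6: false
Fails at j=5 → formula fails.

False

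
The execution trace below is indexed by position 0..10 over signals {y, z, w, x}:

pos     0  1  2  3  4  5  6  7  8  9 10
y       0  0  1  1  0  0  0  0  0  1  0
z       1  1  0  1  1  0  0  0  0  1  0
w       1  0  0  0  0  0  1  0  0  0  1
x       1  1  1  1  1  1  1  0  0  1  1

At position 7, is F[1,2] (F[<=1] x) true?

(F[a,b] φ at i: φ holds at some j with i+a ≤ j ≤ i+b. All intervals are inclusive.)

Holds

Check F[<=1] x at each j in [8,9]:
  j=8: holds (witness at 9)
  j=9: holds (witness at 9)
Found at j=8 → formula holds.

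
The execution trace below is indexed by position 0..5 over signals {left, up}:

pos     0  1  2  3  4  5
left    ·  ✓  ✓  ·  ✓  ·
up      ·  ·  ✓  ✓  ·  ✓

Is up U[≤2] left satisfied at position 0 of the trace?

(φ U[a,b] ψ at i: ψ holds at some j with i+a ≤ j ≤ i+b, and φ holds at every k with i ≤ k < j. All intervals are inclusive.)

No

Need some j in [0,2] with left, and up at every k in [0,j-1].
  j=0: left false.
  j=1: left holds, but up fails at k=0 → not this j.
  j=2: left holds, but up fails at k=0 → not this j.
No j in the window works → until fails.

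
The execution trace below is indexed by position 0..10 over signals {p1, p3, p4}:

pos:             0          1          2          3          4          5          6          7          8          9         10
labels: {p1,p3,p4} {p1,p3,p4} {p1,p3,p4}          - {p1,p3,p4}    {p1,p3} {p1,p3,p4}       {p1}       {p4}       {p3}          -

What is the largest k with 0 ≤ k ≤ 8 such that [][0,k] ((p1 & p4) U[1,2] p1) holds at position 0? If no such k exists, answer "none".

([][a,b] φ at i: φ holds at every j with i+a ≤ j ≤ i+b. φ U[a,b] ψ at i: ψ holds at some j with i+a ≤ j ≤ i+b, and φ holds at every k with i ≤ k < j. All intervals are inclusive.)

1

((p1 & p4) U[1,2] p1) must hold from j=0 onward; find where it first fails.
  j=0: holds
  j=1: holds
  j=2: fails
Holds on [0,1], so largest k = 1.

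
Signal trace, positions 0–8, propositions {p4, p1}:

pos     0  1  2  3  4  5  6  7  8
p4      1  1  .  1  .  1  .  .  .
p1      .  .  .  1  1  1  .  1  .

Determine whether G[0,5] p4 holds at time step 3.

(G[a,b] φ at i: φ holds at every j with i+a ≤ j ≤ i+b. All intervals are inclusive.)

Does not hold

Check p4 at every j in [3,8]:
  j=3: true
  j=4: false
  j=5: true
  j=6: false
  j=7: false
  j=8: false
Fails at j=4 → formula fails.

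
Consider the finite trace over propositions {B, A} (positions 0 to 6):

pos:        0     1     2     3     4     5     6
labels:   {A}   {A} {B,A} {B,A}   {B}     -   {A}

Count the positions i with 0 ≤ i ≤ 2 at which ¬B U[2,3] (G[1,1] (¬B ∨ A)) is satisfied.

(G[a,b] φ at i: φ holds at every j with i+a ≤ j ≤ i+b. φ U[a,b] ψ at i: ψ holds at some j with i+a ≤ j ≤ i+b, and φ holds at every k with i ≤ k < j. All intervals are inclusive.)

Evaluate at each i in [0,2]:
  i=0: ✓ (rhs at j=2; lhs holds on [0,1])
  i=1: ✗ (lhs fails at k=2 before rhs at j=4)
  i=2: ✗ (lhs fails at k=2 before rhs at j=4)
Positions where it holds: {0} → 1.

1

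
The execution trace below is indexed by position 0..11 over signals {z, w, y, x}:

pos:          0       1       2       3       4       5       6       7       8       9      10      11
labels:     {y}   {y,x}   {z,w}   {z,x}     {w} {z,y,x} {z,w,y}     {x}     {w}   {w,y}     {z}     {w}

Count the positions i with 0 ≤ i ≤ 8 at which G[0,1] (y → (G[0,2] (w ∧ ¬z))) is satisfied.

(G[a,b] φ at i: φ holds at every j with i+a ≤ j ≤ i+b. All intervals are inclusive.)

3

Evaluate at each i in [0,8]:
  i=0: ✗ (fails at j=0)
  i=1: ✗ (fails at j=1)
  i=2: ✓ (all of [2,3])
  i=3: ✓ (all of [3,4])
  i=4: ✗ (fails at j=5)
  i=5: ✗ (fails at j=5)
  i=6: ✗ (fails at j=6)
  i=7: ✓ (all of [7,8])
  i=8: ✗ (fails at j=9)
Positions where it holds: {2, 3, 7} → 3.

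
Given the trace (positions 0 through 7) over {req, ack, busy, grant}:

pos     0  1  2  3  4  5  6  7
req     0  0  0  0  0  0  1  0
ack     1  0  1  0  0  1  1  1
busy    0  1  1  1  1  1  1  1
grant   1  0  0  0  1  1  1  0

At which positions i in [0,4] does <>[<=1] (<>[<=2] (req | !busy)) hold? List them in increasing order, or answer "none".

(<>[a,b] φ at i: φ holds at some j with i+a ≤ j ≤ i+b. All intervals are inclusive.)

Evaluate at each i in [0,4]:
  i=0: ✓ (witness j=0)
  i=1: ✗ (none in [1,2])
  i=2: ✗ (none in [2,3])
  i=3: ✓ (witness j=4)
  i=4: ✓ (witness j=4)

0, 3, 4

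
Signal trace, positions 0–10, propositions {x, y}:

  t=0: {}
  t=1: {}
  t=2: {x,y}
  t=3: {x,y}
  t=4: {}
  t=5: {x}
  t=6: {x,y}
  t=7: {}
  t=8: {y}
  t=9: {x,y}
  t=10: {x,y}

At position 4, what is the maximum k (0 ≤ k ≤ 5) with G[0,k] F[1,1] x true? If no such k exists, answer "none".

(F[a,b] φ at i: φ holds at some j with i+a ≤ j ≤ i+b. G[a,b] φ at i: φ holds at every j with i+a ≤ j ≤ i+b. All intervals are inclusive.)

F[1,1] x must hold from j=4 onward; find where it first fails.
  j=4: holds
  j=5: holds
  j=6: fails
Holds on [4,5], so largest k = 1.

1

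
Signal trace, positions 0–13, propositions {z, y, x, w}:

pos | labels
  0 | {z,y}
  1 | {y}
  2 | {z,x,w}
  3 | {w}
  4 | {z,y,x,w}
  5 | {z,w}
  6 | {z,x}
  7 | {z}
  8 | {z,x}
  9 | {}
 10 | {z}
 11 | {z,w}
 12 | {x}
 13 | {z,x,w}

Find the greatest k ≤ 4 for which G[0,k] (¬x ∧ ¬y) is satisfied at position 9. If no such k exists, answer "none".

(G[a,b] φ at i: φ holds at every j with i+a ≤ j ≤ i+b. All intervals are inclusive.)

(¬x ∧ ¬y) must hold from j=9 onward; find where it first fails.
  j=9: holds
  j=10: holds
  j=11: holds
  j=12: fails
Holds on [9,11], so largest k = 2.

2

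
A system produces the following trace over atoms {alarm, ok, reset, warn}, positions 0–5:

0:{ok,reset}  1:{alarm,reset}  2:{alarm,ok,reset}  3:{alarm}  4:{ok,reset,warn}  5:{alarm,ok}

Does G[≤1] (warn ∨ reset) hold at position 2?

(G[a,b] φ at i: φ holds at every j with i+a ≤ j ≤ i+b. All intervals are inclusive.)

No

Check (warn ∨ reset) at every j in [2,3]:
  j=2: true
  j=3: false
Fails at j=3 → formula fails.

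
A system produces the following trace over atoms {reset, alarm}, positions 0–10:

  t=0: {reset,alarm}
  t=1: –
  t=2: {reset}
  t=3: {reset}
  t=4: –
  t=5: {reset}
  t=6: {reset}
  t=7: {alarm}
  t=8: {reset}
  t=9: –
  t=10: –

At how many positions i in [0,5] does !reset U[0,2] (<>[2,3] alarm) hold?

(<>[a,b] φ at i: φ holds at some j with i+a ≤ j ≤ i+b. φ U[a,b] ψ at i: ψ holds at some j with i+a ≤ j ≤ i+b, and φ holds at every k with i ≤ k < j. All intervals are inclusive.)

2

Evaluate at each i in [0,5]:
  i=0: ✗ (no rhs in [0,2])
  i=1: ✗ (no rhs in [1,3])
  i=2: ✗ (lhs fails at k=2 before rhs at j=4)
  i=3: ✗ (lhs fails at k=3 before rhs at j=4)
  i=4: ✓ (rhs at j=4)
  i=5: ✓ (rhs at j=5)
Positions where it holds: {4, 5} → 2.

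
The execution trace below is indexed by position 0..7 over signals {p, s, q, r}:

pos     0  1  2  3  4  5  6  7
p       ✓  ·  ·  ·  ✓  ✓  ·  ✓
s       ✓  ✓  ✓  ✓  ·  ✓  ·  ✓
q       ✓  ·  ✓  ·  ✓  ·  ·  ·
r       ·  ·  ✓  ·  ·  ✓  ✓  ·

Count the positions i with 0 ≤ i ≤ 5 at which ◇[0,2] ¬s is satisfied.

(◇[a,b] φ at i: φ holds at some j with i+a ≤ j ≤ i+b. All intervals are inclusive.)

4

Evaluate at each i in [0,5]:
  i=0: ✗ (none in [0,2])
  i=1: ✗ (none in [1,3])
  i=2: ✓ (witness j=4)
  i=3: ✓ (witness j=4)
  i=4: ✓ (witness j=4)
  i=5: ✓ (witness j=6)
Positions where it holds: {2, 3, 4, 5} → 4.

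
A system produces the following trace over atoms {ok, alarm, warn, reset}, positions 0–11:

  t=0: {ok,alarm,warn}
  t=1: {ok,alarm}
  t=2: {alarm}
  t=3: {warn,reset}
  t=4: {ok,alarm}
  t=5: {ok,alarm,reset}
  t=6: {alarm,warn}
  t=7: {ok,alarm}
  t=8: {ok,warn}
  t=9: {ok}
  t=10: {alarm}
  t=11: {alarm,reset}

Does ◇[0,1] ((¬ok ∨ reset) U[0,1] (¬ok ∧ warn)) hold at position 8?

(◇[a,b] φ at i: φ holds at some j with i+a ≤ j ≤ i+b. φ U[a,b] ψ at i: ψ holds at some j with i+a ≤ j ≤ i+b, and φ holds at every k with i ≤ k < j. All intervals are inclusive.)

Check ((¬ok ∨ reset) U[0,1] (¬ok ∧ warn)) at each j in [8,9]:
  j=8: fails
  j=9: fails
No position in the window satisfies it → formula fails.

False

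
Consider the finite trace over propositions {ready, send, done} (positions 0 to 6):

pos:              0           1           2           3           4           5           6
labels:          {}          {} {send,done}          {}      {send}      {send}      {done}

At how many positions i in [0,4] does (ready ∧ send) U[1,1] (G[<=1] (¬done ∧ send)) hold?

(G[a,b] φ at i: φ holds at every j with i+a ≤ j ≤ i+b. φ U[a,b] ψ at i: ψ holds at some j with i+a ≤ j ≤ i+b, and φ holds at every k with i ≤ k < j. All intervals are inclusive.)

Evaluate at each i in [0,4]:
  i=0: ✗ (no rhs in [1,1])
  i=1: ✗ (no rhs in [2,2])
  i=2: ✗ (no rhs in [3,3])
  i=3: ✗ (lhs fails at k=3 before rhs at j=4)
  i=4: ✗ (no rhs in [5,5])
Positions where it holds: {} → 0.

0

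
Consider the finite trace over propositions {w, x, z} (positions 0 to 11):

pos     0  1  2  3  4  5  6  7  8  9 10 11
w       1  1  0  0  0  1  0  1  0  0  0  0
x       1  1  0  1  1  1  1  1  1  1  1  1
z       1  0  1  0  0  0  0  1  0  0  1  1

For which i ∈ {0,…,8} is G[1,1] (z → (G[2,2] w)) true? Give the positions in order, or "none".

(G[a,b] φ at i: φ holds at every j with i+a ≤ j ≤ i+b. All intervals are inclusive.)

0, 2, 3, 4, 5, 7, 8

Evaluate at each i in [0,8]:
  i=0: ✓ (all of [1,1])
  i=1: ✗ (fails at j=2)
  i=2: ✓ (all of [3,3])
  i=3: ✓ (all of [4,4])
  i=4: ✓ (all of [5,5])
  i=5: ✓ (all of [6,6])
  i=6: ✗ (fails at j=7)
  i=7: ✓ (all of [8,8])
  i=8: ✓ (all of [9,9])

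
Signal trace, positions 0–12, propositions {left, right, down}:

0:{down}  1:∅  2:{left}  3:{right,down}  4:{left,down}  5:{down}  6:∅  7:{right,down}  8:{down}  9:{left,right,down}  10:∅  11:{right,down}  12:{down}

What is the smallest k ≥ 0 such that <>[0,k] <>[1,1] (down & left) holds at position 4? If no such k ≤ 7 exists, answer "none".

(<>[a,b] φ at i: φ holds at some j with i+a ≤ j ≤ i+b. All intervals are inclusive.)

Scan j = 4,5,… for <>[1,1] (down & left):
  j=4: fails
  j=5: fails
  j=6: fails
  j=7: fails
  j=8: holds
First hit at j=8, so smallest k = 8-4 = 4.

4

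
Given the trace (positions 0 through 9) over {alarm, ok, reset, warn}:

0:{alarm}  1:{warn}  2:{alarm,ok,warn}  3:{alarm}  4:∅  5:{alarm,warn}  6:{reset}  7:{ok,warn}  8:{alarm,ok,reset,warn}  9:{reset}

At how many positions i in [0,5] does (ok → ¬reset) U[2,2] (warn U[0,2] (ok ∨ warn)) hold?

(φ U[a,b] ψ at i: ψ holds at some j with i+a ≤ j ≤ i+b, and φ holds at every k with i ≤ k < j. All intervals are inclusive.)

3

Evaluate at each i in [0,5]:
  i=0: ✓ (rhs at j=2; lhs holds on [0,1])
  i=1: ✗ (no rhs in [3,3])
  i=2: ✗ (no rhs in [4,4])
  i=3: ✓ (rhs at j=5; lhs holds on [3,4])
  i=4: ✗ (no rhs in [6,6])
  i=5: ✓ (rhs at j=7; lhs holds on [5,6])
Positions where it holds: {0, 3, 5} → 3.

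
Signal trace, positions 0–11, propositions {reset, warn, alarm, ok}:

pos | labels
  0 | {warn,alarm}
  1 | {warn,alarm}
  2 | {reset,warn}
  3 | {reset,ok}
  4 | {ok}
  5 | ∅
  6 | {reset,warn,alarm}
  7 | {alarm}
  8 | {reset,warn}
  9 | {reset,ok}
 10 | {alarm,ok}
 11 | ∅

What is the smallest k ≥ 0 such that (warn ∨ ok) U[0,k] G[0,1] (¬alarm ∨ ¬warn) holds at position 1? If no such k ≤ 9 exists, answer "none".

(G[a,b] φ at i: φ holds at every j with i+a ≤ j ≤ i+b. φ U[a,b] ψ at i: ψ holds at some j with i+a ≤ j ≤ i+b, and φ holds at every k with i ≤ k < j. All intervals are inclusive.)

Need earliest j ≥ 1 with G[0,1] (¬alarm ∨ ¬warn), and (warn ∨ ok) at every k in [1,j-1].
  j=1: rhs fails.
  j=2: rhs holds; lhs holds on [1,1]. k = 1.

1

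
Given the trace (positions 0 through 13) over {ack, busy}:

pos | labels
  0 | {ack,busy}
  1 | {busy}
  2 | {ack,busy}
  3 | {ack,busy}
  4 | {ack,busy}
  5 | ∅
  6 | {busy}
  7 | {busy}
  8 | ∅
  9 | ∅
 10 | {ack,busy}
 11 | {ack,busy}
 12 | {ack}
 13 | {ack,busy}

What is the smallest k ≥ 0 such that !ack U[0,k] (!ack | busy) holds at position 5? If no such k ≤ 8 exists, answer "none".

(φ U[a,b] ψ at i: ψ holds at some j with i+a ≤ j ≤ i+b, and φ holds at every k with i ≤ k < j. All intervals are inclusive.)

Need earliest j ≥ 5 with (!ack | busy), and !ack at every k in [5,j-1].
  j=5: rhs holds (empty prefix). k = 0.

0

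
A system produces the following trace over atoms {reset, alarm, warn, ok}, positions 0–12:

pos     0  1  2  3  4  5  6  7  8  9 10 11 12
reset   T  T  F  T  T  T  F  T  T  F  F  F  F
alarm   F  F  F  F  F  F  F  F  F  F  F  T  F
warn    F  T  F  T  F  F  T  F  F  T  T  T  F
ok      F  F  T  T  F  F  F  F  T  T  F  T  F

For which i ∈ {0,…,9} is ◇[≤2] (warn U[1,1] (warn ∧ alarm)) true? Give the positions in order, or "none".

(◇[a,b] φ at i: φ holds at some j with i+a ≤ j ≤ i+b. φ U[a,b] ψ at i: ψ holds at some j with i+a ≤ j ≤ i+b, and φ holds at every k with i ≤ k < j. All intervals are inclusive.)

8, 9

Evaluate at each i in [0,9]:
  i=0: ✗ (none in [0,2])
  i=1: ✗ (none in [1,3])
  i=2: ✗ (none in [2,4])
  i=3: ✗ (none in [3,5])
  i=4: ✗ (none in [4,6])
  i=5: ✗ (none in [5,7])
  i=6: ✗ (none in [6,8])
  i=7: ✗ (none in [7,9])
  i=8: ✓ (witness j=10)
  i=9: ✓ (witness j=10)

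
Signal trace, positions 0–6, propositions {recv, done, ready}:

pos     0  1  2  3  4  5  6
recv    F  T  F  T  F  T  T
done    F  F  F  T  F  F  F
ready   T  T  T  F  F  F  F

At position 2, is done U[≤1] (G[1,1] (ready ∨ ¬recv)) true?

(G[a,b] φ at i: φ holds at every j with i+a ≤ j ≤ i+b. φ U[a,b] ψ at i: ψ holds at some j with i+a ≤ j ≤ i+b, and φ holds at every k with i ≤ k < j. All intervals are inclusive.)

No

Need some j in [2,3] with G[1,1] (ready ∨ ¬recv), and done at every k in [2,j-1].
  j=2: G[1,1] (ready ∨ ¬recv) — fails at 3.
  j=3: G[1,1] (ready ∨ ¬recv) holds, but done fails at k=2 → not this j.
No j in the window works → until fails.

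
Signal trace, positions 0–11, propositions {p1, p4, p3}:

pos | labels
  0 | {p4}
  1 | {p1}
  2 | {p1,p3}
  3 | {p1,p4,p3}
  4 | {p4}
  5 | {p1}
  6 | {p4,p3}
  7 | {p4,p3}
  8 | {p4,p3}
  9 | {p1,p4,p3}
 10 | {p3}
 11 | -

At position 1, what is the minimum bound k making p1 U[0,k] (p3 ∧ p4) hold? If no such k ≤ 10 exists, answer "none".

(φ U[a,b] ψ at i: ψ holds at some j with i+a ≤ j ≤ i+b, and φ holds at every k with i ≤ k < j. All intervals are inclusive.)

2

Need earliest j ≥ 1 with (p3 ∧ p4), and p1 at every k in [1,j-1].
  j=1: rhs fails.
  j=2: rhs fails.
  j=3: rhs holds; lhs holds on [1,2]. k = 2.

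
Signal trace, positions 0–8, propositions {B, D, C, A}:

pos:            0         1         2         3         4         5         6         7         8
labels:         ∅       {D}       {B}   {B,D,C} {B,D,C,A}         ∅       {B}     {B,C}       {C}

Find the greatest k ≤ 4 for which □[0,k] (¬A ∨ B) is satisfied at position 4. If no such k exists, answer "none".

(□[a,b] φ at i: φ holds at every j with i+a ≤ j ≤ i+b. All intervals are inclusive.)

4

(¬A ∨ B) must hold from j=4 onward; find where it first fails.
  j=4: holds
  j=5: holds
  j=6: holds
  j=7: holds
  j=8: holds
Holds through j=8; largest k = 4.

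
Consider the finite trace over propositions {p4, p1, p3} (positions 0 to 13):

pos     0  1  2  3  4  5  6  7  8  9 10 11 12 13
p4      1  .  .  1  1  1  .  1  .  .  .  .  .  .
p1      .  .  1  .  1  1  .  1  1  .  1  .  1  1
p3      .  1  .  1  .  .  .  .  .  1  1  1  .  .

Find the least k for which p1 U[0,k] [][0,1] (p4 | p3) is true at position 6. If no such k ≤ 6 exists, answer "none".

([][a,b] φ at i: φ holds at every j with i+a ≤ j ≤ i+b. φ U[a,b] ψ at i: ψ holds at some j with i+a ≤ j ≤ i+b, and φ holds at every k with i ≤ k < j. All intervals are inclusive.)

Need earliest j ≥ 6 with [][0,1] (p4 | p3), and p1 at every k in [6,j-1].
  j=6: rhs fails.
  j=7: rhs fails.
  j=8: rhs fails.
  j=9: rhs holds but lhs fails at k=6.
  j=10: rhs holds but lhs fails at k=6.
  j=11: rhs fails.
  j=12: rhs fails.
No witness within the range → none.

none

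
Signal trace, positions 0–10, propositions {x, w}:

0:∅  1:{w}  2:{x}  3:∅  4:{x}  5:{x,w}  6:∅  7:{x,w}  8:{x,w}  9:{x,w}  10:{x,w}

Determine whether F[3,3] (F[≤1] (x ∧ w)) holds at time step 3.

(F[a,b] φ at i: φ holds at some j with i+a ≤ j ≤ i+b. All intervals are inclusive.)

Holds

Check F[≤1] (x ∧ w) at each j in [6,6]:
  j=6: holds (witness at 7)
Found at j=6 → formula holds.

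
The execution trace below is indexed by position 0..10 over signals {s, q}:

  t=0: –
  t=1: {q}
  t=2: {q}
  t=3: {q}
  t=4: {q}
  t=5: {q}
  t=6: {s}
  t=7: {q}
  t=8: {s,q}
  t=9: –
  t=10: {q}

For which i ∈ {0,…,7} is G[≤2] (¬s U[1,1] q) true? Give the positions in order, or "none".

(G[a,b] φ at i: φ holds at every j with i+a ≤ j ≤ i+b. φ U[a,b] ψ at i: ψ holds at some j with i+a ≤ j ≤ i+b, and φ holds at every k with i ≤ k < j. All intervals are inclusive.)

0, 1, 2

Evaluate at each i in [0,7]:
  i=0: ✓ (all of [0,2])
  i=1: ✓ (all of [1,3])
  i=2: ✓ (all of [2,4])
  i=3: ✗ (fails at j=5)
  i=4: ✗ (fails at j=5)
  i=5: ✗ (fails at j=5)
  i=6: ✗ (fails at j=6)
  i=7: ✗ (fails at j=8)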